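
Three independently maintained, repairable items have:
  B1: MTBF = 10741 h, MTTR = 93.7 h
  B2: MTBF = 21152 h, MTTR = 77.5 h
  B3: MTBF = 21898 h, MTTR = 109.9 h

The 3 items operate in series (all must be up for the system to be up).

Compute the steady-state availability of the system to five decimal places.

0.98280

A(B1) = MTBF/(MTBF+MTTR) = 10741/(10741+93.7) = 0.991352
A(B2) = MTBF/(MTBF+MTTR) = 21152/(21152+77.5) = 0.996349
A(B3) = MTBF/(MTBF+MTTR) = 21898/(21898+109.9) = 0.995006
Series availability: 0.991352 × 0.996349 × 0.995006 = 0.98280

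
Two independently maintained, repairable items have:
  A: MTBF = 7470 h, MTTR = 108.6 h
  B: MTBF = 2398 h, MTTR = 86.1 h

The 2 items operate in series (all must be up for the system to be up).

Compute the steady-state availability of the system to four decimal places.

A(A) = MTBF/(MTBF+MTTR) = 7470/(7470+108.6) = 0.985670
A(B) = MTBF/(MTBF+MTTR) = 2398/(2398+86.1) = 0.965340
Series availability: 0.985670 × 0.965340 = 0.9515

0.9515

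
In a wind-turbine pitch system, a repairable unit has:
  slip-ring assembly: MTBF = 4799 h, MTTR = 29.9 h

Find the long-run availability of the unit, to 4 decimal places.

0.9938

A(slip-ring assembly) = MTBF/(MTBF+MTTR) = 4799/(4799+29.9) = 0.9938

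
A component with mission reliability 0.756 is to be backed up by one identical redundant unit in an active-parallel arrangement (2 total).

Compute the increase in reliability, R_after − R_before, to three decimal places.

R_before = 0.756
R_after = 1 − (1 − 0.756)^2 = 0.940
ΔR = 0.940 − 0.756 = 0.184

0.184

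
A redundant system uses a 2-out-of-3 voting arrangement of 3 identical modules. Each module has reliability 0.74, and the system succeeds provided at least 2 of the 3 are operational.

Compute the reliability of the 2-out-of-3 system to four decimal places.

0.8324

R = Σ_{i=2}^{3} C(3,i) p^i (1−p)^{3−i} with p = 0.74
C(3,2)·0.74^2·0.26^1 = 0.427128
C(3,3)·0.74^3·0.26^0 = 0.405224
Sum = 0.8324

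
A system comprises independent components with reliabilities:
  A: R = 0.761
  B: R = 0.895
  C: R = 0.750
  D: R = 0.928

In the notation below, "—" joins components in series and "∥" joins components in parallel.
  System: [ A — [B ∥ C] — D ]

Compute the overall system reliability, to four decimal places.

Parallel (B and C): 1 − (1 − 0.895000)(1 − 0.750000) = 0.973750
Series (A, [0.973750], and D): 0.761000 × 0.973750 × 0.928000 = 0.6877

0.6877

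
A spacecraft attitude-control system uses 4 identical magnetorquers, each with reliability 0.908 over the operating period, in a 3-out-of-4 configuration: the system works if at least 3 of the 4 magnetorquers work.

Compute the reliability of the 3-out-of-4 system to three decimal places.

0.955

R = Σ_{i=3}^{4} C(4,i) p^i (1−p)^{4−i} with p = 0.908
C(4,3)·0.908^3·0.092^1 = 0.27549
C(4,4)·0.908^4·0.092^0 = 0.67974
Sum = 0.955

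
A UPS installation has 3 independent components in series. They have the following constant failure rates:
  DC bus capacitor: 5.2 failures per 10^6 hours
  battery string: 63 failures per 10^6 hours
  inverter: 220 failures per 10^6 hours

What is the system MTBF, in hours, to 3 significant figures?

Series of exponential components: λ_sys = Σ λ_i
λ_sys = 0.0000052 + 0.000063 + 0.00022 = 2.8820e-04 /h
MTBF = 1 / λ_sys = 3470 h

3470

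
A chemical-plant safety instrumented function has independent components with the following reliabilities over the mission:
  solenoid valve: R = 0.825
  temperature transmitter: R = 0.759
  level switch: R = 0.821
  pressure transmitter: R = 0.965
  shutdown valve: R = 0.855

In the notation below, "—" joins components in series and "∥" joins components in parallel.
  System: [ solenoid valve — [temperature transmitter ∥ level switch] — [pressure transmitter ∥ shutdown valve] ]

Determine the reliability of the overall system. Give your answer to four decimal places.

Parallel (temperature transmitter and level switch): 1 − (1 − 0.759000)(1 − 0.821000) = 0.956861
Parallel (pressure transmitter and shutdown valve): 1 − (1 − 0.965000)(1 − 0.855000) = 0.994925
Series (solenoid valve, [0.956861], and [0.994925]): 0.825000 × 0.956861 × 0.994925 = 0.7854

0.7854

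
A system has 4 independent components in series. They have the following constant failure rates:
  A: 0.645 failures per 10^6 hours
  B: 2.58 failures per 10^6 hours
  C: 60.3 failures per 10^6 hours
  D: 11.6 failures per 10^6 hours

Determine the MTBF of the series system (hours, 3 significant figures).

13300

Series of exponential components: λ_sys = Σ λ_i
λ_sys = 0.000000645 + 0.00000258 + 0.0000603 + 0.0000116 = 7.5125e-05 /h
MTBF = 1 / λ_sys = 13300 h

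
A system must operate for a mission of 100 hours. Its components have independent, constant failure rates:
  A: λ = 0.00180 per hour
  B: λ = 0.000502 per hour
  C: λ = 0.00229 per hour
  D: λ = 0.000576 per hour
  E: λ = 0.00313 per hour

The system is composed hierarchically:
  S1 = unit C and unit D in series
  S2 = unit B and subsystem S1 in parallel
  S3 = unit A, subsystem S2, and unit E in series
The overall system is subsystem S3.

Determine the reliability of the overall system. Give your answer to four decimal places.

0.6033

R(A) = exp(−0.00180 × 100) = 0.835270
R(B) = exp(−0.000502 × 100) = 0.951039
R(C) = exp(−0.00229 × 100) = 0.795329
R(D) = exp(−0.000576 × 100) = 0.944027
R(E) = exp(−0.00313 × 100) = 0.731250
Series (C and D): 0.795329 × 0.944027 = 0.750812
Parallel (B and [0.750812]): 1 − (1 − 0.951039)(1 − 0.750812) = 0.987800
Series (A, [0.987800], and E): 0.835270 × 0.987800 × 0.731250 = 0.6033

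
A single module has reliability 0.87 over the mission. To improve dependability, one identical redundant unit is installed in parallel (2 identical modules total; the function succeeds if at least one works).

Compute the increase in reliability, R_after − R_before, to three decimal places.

0.113

R_before = 0.87
R_after = 1 − (1 − 0.87)^2 = 0.983
ΔR = 0.983 − 0.87 = 0.113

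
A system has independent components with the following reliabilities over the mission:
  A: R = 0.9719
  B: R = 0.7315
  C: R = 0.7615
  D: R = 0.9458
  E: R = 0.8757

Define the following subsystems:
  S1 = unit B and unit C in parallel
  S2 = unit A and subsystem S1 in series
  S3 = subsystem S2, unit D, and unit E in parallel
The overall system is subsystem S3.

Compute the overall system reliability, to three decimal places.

Parallel (B and C): 1 − (1 − 0.73150)(1 − 0.76150) = 0.93596
Series (A and [0.93596]): 0.97190 × 0.93596 = 0.90966
Parallel ([0.90966], D, and E): 1 − (1 − 0.90966)(1 − 0.94580)(1 − 0.87570) = 0.999

0.999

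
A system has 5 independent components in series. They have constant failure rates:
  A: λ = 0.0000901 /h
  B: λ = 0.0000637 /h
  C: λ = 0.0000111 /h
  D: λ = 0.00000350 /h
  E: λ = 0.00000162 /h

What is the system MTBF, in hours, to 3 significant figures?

Series of exponential components: λ_sys = Σ λ_i
λ_sys = 0.0000901 + 0.0000637 + 0.0000111 + 0.00000350 + 0.00000162 = 1.7002e-04 /h
MTBF = 1 / λ_sys = 5880 h

5880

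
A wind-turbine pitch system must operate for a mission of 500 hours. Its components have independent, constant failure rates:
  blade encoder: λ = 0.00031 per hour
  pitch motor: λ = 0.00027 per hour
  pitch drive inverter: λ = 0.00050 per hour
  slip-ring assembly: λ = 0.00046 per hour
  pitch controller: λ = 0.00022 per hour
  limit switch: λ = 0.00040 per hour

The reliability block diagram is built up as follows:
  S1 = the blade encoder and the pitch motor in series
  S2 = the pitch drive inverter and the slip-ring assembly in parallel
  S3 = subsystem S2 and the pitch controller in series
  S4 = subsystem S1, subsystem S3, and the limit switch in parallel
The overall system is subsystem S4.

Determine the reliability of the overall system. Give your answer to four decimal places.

0.9934

R(blade encoder) = exp(−0.00031 × 500) = 0.856415
R(pitch motor) = exp(−0.00027 × 500) = 0.873716
R(pitch drive inverter) = exp(−0.00050 × 500) = 0.778801
R(slip-ring assembly) = exp(−0.00046 × 500) = 0.794534
R(pitch controller) = exp(−0.00022 × 500) = 0.895834
R(limit switch) = exp(−0.00040 × 500) = 0.818731
Series (blade encoder and pitch motor): 0.856415 × 0.873716 = 0.748263
Parallel (pitch drive inverter and slip-ring assembly): 1 − (1 − 0.778801)(1 − 0.794534) = 0.954551
Series ([0.954551] and pitch controller): 0.954551 × 0.895834 = 0.855119
Parallel ([0.748263], [0.855119], and limit switch): 1 − (1 − 0.748263)(1 − 0.855119)(1 − 0.818731) = 0.9934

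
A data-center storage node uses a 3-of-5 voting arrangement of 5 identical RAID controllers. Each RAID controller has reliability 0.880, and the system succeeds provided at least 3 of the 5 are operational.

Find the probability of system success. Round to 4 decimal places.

R = Σ_{i=3}^{5} C(5,i) p^i (1−p)^{5−i} with p = 0.880
C(5,3)·0.880^3·0.120^2 = 0.098132
C(5,4)·0.880^4·0.120^1 = 0.359817
C(5,5)·0.880^5·0.120^0 = 0.527732
Sum = 0.9857

0.9857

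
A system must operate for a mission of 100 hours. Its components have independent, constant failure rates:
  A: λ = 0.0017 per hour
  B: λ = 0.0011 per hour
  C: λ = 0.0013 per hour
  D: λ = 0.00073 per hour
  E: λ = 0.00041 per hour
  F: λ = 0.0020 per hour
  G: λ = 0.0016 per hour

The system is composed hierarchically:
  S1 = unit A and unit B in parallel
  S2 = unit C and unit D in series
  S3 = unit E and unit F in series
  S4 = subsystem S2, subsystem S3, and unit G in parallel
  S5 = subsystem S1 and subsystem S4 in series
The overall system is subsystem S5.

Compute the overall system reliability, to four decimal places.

R(A) = exp(−0.0017 × 100) = 0.843665
R(B) = exp(−0.0011 × 100) = 0.895834
R(C) = exp(−0.0013 × 100) = 0.878095
R(D) = exp(−0.00073 × 100) = 0.929601
R(E) = exp(−0.00041 × 100) = 0.959829
R(F) = exp(−0.0020 × 100) = 0.818731
R(G) = exp(−0.0016 × 100) = 0.852144
Parallel (A and B): 1 − (1 − 0.843665)(1 − 0.895834) = 0.983715
Series (C and D): 0.878095 × 0.929601 = 0.816278
Series (E and F): 0.959829 × 0.818731 = 0.785842
Parallel ([0.816278], [0.785842], and G): 1 − (1 − 0.816278)(1 − 0.785842)(1 − 0.852144) = 0.994183
Series ([0.983715] and [0.994183]): 0.983715 × 0.994183 = 0.9780

0.9780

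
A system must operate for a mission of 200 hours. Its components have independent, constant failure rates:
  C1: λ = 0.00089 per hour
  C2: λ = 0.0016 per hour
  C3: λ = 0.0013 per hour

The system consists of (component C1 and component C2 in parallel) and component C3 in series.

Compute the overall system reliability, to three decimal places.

0.737

R(C1) = exp(−0.00089 × 200) = 0.83694
R(C2) = exp(−0.0016 × 200) = 0.72615
R(C3) = exp(−0.0013 × 200) = 0.77105
Parallel (C1 and C2): 1 − (1 − 0.83694)(1 − 0.72615) = 0.95535
Series ([0.95535] and C3): 0.95535 × 0.77105 = 0.737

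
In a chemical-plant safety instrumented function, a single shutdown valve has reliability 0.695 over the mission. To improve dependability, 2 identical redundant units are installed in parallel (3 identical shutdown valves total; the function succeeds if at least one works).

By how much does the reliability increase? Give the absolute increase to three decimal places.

R_before = 0.695
R_after = 1 − (1 − 0.695)^3 = 0.972
ΔR = 0.972 − 0.695 = 0.277

0.277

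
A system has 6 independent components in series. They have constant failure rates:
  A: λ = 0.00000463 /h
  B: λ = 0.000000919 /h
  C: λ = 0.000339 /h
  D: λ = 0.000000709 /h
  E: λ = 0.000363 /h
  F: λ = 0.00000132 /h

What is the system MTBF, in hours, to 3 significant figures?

Series of exponential components: λ_sys = Σ λ_i
λ_sys = 0.00000463 + 0.000000919 + 0.000339 + 0.000000709 + 0.000363 + 0.00000132 = 7.0958e-04 /h
MTBF = 1 / λ_sys = 1410 h

1410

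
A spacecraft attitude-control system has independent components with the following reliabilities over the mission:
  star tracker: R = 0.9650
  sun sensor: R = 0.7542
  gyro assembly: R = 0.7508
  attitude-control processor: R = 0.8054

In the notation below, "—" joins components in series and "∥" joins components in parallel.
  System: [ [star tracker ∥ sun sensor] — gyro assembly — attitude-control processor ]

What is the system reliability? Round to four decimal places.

Parallel (star tracker and sun sensor): 1 − (1 − 0.965000)(1 − 0.754200) = 0.991397
Series ([0.991397], gyro assembly, and attitude-control processor): 0.991397 × 0.750800 × 0.805400 = 0.5995

0.5995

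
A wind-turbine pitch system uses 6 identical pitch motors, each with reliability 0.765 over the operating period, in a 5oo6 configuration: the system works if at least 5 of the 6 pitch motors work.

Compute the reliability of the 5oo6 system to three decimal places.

R = Σ_{i=5}^{6} C(6,i) p^i (1−p)^{6−i} with p = 0.765
C(6,5)·0.765^5·0.235^1 = 0.36943
C(6,6)·0.765^6·0.235^0 = 0.20043
Sum = 0.570

0.570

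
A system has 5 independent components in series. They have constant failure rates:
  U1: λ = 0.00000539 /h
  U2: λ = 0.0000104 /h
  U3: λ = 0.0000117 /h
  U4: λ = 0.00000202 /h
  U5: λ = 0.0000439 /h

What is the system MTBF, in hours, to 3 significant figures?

Series of exponential components: λ_sys = Σ λ_i
λ_sys = 0.00000539 + 0.0000104 + 0.0000117 + 0.00000202 + 0.0000439 = 7.3410e-05 /h
MTBF = 1 / λ_sys = 13600 h

13600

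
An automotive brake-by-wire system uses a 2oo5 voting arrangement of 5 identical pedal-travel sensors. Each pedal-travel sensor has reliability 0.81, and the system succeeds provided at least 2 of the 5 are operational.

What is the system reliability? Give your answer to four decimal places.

0.9945

R = Σ_{i=2}^{5} C(5,i) p^i (1−p)^{5−i} with p = 0.81
C(5,2)·0.81^2·0.19^3 = 0.045002
C(5,3)·0.81^3·0.19^2 = 0.191850
C(5,4)·0.81^4·0.19^1 = 0.408944
C(5,5)·0.81^5·0.19^0 = 0.348678
Sum = 0.9945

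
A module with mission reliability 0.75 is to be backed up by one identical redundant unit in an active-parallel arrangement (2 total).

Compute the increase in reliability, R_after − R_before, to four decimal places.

R_before = 0.75
R_after = 1 − (1 − 0.75)^2 = 0.9375
ΔR = 0.9375 − 0.75 = 0.1875

0.1875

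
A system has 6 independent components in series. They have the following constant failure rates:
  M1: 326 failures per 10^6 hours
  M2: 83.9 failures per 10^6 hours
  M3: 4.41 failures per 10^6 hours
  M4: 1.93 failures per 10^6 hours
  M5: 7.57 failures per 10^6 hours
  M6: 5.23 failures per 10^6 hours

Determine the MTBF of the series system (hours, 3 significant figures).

Series of exponential components: λ_sys = Σ λ_i
λ_sys = 0.000326 + 0.0000839 + 0.00000441 + 0.00000193 + 0.00000757 + 0.00000523 = 4.2904e-04 /h
MTBF = 1 / λ_sys = 2330 h

2330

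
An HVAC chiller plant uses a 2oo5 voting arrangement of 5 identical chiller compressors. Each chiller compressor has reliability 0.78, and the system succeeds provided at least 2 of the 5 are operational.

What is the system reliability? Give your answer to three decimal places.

R = Σ_{i=2}^{5} C(5,i) p^i (1−p)^{5−i} with p = 0.78
C(5,2)·0.78^2·0.22^3 = 0.06478
C(5,3)·0.78^3·0.22^2 = 0.22968
C(5,4)·0.78^4·0.22^1 = 0.40717
C(5,5)·0.78^5·0.22^0 = 0.28872
Sum = 0.990

0.990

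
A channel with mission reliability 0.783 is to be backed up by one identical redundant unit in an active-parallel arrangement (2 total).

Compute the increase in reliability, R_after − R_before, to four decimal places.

R_before = 0.783
R_after = 1 − (1 − 0.783)^2 = 0.9529
ΔR = 0.9529 − 0.783 = 0.1699

0.1699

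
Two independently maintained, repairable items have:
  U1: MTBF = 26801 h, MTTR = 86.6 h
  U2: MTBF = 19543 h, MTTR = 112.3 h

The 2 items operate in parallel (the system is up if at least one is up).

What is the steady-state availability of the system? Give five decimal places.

0.99998

A(U1) = MTBF/(MTBF+MTTR) = 26801/(26801+86.6) = 0.996779
A(U2) = MTBF/(MTBF+MTTR) = 19543/(19543+112.3) = 0.994287
Parallel availability: 1 − (1 − 0.996779)(1 − 0.994287) = 0.99998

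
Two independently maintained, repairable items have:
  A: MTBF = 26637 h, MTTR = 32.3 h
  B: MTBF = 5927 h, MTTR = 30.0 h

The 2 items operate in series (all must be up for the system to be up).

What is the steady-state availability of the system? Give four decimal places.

0.9938

A(A) = MTBF/(MTBF+MTTR) = 26637/(26637+32.3) = 0.998789
A(B) = MTBF/(MTBF+MTTR) = 5927/(5927+30.0) = 0.994964
Series availability: 0.998789 × 0.994964 = 0.9938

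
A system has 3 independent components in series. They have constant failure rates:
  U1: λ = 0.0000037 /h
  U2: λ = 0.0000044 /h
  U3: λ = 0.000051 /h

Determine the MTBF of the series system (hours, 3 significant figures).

Series of exponential components: λ_sys = Σ λ_i
λ_sys = 0.0000037 + 0.0000044 + 0.000051 = 5.9100e-05 /h
MTBF = 1 / λ_sys = 16900 h

16900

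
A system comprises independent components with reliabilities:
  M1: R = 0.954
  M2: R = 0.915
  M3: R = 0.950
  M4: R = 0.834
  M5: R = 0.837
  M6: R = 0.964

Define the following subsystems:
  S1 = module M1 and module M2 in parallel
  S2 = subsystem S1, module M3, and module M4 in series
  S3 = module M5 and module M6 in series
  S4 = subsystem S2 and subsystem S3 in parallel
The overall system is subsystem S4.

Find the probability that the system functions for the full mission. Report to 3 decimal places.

Parallel (M1 and M2): 1 − (1 − 0.95400)(1 − 0.91500) = 0.99609
Series ([0.99609], M3, and M4): 0.99609 × 0.95000 × 0.83400 = 0.78920
Series (M5 and M6): 0.83700 × 0.96400 = 0.80687
Parallel ([0.78920] and [0.80687]): 1 − (1 − 0.78920)(1 − 0.80687) = 0.959

0.959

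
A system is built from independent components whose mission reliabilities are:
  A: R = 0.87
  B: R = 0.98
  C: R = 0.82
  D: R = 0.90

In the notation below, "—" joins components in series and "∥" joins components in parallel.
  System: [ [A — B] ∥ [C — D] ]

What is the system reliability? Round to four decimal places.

Series (A and B): 0.870000 × 0.980000 = 0.852600
Series (C and D): 0.820000 × 0.900000 = 0.738000
Parallel ([0.852600] and [0.738000]): 1 − (1 − 0.852600)(1 − 0.738000) = 0.9614

0.9614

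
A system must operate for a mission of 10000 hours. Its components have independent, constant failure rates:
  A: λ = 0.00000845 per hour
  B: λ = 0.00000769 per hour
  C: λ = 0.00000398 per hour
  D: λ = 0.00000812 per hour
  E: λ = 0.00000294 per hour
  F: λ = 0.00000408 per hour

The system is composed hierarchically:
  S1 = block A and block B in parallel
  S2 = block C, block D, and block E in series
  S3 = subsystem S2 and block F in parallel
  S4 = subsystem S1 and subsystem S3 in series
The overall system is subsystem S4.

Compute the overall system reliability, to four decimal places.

R(A) = exp(−0.00000845 × 10000) = 0.918972
R(B) = exp(−0.00000769 × 10000) = 0.925982
R(C) = exp(−0.00000398 × 10000) = 0.960982
R(D) = exp(−0.00000812 × 10000) = 0.922009
R(E) = exp(−0.00000294 × 10000) = 0.971028
R(F) = exp(−0.00000408 × 10000) = 0.960021
Parallel (A and B): 1 − (1 − 0.918972)(1 − 0.925982) = 0.994002
Series (C, D, and E): 0.960982 × 0.922009 × 0.971028 = 0.860364
Parallel ([0.860364] and F): 1 − (1 − 0.860364)(1 − 0.960021) = 0.994417
Series ([0.994002] and [0.994417]): 0.994002 × 0.994417 = 0.9885

0.9885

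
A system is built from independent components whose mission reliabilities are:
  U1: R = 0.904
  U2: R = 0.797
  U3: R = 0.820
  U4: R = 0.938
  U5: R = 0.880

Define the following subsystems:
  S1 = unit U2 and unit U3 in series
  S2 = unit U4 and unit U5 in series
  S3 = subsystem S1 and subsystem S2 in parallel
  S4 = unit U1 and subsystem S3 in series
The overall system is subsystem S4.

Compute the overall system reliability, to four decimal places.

Series (U2 and U3): 0.797000 × 0.820000 = 0.653540
Series (U4 and U5): 0.938000 × 0.880000 = 0.825440
Parallel ([0.653540] and [0.825440]): 1 − (1 − 0.653540)(1 − 0.825440) = 0.939522
Series (U1 and [0.939522]): 0.904000 × 0.939522 = 0.8493

0.8493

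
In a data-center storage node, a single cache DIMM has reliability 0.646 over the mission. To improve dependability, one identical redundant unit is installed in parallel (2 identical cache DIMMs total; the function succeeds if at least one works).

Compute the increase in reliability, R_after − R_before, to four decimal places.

R_before = 0.646
R_after = 1 − (1 − 0.646)^2 = 0.8747
ΔR = 0.8747 − 0.646 = 0.2287

0.2287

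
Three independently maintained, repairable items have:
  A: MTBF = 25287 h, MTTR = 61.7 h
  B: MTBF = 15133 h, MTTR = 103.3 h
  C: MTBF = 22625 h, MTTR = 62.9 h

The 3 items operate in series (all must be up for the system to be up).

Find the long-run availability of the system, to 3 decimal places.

A(A) = MTBF/(MTBF+MTTR) = 25287/(25287+61.7) = 0.997566
A(B) = MTBF/(MTBF+MTTR) = 15133/(15133+103.3) = 0.993220
A(C) = MTBF/(MTBF+MTTR) = 22625/(22625+62.9) = 0.997228
Series availability: 0.997566 × 0.993220 × 0.997228 = 0.988

0.988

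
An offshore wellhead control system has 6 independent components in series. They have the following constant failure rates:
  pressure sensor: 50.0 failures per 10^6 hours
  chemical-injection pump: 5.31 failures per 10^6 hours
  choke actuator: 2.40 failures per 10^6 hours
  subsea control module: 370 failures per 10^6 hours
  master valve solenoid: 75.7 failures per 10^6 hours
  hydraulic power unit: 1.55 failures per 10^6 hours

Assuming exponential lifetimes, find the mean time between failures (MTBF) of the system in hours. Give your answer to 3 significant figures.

1980

Series of exponential components: λ_sys = Σ λ_i
λ_sys = 0.0000500 + 0.00000531 + 0.00000240 + 0.000370 + 0.0000757 + 0.00000155 = 5.0496e-04 /h
MTBF = 1 / λ_sys = 1980 h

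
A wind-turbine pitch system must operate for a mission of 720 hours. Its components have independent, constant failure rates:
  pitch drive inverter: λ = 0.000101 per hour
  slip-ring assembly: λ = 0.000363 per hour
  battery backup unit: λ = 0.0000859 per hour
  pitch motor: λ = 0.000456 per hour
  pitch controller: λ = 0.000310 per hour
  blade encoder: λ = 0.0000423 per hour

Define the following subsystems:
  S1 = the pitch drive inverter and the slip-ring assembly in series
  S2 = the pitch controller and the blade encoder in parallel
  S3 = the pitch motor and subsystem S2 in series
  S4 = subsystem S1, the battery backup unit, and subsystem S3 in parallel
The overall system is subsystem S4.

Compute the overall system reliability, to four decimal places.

R(pitch drive inverter) = exp(−0.000101 × 720) = 0.929861
R(slip-ring assembly) = exp(−0.000363 × 720) = 0.770004
R(battery backup unit) = exp(−0.0000859 × 720) = 0.940026
R(pitch motor) = exp(−0.000456 × 720) = 0.720133
R(pitch controller) = exp(−0.000310 × 720) = 0.799955
R(blade encoder) = exp(−0.0000423 × 720) = 0.970003
Series (pitch drive inverter and slip-ring assembly): 0.929861 × 0.770004 = 0.715997
Parallel (pitch controller and blade encoder): 1 − (1 − 0.799955)(1 − 0.970003) = 0.993999
Series (pitch motor and [0.993999]): 0.720133 × 0.993999 = 0.715811
Parallel ([0.715997], battery backup unit, and [0.715811]): 1 − (1 − 0.715997)(1 − 0.940026)(1 − 0.715811) = 0.9952

0.9952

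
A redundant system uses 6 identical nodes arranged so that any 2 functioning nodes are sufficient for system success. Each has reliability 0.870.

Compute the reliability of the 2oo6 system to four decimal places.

R = Σ_{i=2}^{6} C(6,i) p^i (1−p)^{6−i} with p = 0.870
C(6,2)·0.870^2·0.130^4 = 0.003243
C(6,3)·0.870^3·0.130^3 = 0.028935
C(6,4)·0.870^4·0.130^2 = 0.145230
C(6,5)·0.870^5·0.130^1 = 0.388768
C(6,6)·0.870^6·0.130^0 = 0.433626
Sum = 0.9998

0.9998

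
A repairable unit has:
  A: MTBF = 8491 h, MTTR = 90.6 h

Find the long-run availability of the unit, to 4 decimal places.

A(A) = MTBF/(MTBF+MTTR) = 8491/(8491+90.6) = 0.9894

0.9894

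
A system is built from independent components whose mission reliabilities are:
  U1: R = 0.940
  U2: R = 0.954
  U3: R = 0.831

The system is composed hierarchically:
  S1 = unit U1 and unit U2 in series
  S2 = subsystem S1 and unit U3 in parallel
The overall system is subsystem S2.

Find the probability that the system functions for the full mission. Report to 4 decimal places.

Series (U1 and U2): 0.940000 × 0.954000 = 0.896760
Parallel ([0.896760] and U3): 1 − (1 − 0.896760)(1 − 0.831000) = 0.9826

0.9826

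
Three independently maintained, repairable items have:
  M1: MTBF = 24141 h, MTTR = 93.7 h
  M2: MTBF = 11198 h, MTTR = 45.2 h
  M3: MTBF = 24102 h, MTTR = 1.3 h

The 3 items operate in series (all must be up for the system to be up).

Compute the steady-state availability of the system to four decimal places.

0.9921

A(M1) = MTBF/(MTBF+MTTR) = 24141/(24141+93.7) = 0.996134
A(M2) = MTBF/(MTBF+MTTR) = 11198/(11198+45.2) = 0.995980
A(M3) = MTBF/(MTBF+MTTR) = 24102/(24102+1.3) = 0.999946
Series availability: 0.996134 × 0.995980 × 0.999946 = 0.9921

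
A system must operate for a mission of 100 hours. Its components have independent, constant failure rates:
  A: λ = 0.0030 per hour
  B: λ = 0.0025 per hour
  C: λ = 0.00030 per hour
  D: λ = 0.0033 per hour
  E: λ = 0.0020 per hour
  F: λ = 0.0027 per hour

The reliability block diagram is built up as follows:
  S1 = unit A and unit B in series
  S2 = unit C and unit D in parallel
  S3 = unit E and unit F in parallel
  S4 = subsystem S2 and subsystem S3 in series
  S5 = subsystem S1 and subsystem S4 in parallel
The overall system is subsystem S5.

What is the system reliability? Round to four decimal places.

0.9785

R(A) = exp(−0.0030 × 100) = 0.740818
R(B) = exp(−0.0025 × 100) = 0.778801
R(C) = exp(−0.00030 × 100) = 0.970446
R(D) = exp(−0.0033 × 100) = 0.718924
R(E) = exp(−0.0020 × 100) = 0.818731
R(F) = exp(−0.0027 × 100) = 0.763379
Series (A and B): 0.740818 × 0.778801 = 0.576950
Parallel (C and D): 1 − (1 − 0.970446)(1 − 0.718924) = 0.991693
Parallel (E and F): 1 − (1 − 0.818731)(1 − 0.763379) = 0.957108
Series ([0.991693] and [0.957108]): 0.991693 × 0.957108 = 0.949157
Parallel ([0.576950] and [0.949157]): 1 − (1 − 0.576950)(1 − 0.949157) = 0.9785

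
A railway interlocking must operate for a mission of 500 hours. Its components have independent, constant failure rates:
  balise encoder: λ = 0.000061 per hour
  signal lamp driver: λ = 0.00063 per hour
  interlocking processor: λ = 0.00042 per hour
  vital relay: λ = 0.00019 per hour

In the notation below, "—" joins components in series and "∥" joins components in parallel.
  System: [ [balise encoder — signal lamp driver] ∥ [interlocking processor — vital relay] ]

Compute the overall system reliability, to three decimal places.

R(balise encoder) = exp(−0.000061 × 500) = 0.96996
R(signal lamp driver) = exp(−0.00063 × 500) = 0.72979
R(interlocking processor) = exp(−0.00042 × 500) = 0.81058
R(vital relay) = exp(−0.00019 × 500) = 0.90937
Series (balise encoder and signal lamp driver): 0.96996 × 0.72979 = 0.70787
Series (interlocking processor and vital relay): 0.81058 × 0.90937 = 0.73712
Parallel ([0.70787] and [0.73712]): 1 − (1 − 0.70787)(1 − 0.73712) = 0.923

0.923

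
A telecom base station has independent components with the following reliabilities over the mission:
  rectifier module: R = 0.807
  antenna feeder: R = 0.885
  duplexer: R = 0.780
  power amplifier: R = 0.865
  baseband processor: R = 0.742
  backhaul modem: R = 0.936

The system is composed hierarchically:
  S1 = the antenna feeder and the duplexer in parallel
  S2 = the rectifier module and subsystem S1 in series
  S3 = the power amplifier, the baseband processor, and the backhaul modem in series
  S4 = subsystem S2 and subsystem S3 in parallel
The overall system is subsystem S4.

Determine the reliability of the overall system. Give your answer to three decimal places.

Parallel (antenna feeder and duplexer): 1 − (1 − 0.88500)(1 − 0.78000) = 0.97470
Series (rectifier module and [0.97470]): 0.80700 × 0.97470 = 0.78658
Series (power amplifier, baseband processor, and backhaul modem): 0.86500 × 0.74200 × 0.93600 = 0.60075
Parallel ([0.78658] and [0.60075]): 1 − (1 − 0.78658)(1 − 0.60075) = 0.915

0.915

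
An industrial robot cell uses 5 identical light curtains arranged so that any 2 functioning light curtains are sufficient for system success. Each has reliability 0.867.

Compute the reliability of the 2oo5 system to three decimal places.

0.999

R = Σ_{i=2}^{5} C(5,i) p^i (1−p)^{5−i} with p = 0.867
C(5,2)·0.867^2·0.133^3 = 0.01768
C(5,3)·0.867^3·0.133^2 = 0.11528
C(5,4)·0.867^4·0.133^1 = 0.37575
C(5,5)·0.867^5·0.133^0 = 0.48989
Sum = 0.999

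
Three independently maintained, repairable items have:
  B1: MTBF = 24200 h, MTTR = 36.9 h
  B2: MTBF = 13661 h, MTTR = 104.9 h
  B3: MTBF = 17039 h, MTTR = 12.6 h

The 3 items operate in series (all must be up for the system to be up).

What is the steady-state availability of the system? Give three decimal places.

A(B1) = MTBF/(MTBF+MTTR) = 24200/(24200+36.9) = 0.998478
A(B2) = MTBF/(MTBF+MTTR) = 13661/(13661+104.9) = 0.992380
A(B3) = MTBF/(MTBF+MTTR) = 17039/(17039+12.6) = 0.999261
Series availability: 0.998478 × 0.992380 × 0.999261 = 0.990

0.990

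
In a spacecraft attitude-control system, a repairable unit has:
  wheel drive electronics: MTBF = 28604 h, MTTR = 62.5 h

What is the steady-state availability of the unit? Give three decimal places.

0.998

A(wheel drive electronics) = MTBF/(MTBF+MTTR) = 28604/(28604+62.5) = 0.998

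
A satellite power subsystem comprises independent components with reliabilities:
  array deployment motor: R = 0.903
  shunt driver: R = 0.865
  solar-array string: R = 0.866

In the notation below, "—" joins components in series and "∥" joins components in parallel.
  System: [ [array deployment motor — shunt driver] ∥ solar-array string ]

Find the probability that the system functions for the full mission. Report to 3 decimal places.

0.971

Series (array deployment motor and shunt driver): 0.90300 × 0.86500 = 0.78110
Parallel ([0.78110] and solar-array string): 1 − (1 − 0.78110)(1 − 0.86600) = 0.971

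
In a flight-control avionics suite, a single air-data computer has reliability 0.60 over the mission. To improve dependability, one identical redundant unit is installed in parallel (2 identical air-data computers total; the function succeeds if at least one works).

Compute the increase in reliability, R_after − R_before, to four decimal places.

R_before = 0.60
R_after = 1 − (1 − 0.60)^2 = 0.8400
ΔR = 0.8400 − 0.60 = 0.2400

0.2400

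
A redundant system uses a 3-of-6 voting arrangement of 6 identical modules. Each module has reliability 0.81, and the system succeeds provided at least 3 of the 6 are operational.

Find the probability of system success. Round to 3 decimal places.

R = Σ_{i=3}^{6} C(6,i) p^i (1−p)^{6−i} with p = 0.81
C(6,3)·0.81^3·0.19^3 = 0.07290
C(6,4)·0.81^4·0.19^2 = 0.23310
C(6,5)·0.81^5·0.19^1 = 0.39749
C(6,6)·0.81^6·0.19^0 = 0.28243
Sum = 0.986

0.986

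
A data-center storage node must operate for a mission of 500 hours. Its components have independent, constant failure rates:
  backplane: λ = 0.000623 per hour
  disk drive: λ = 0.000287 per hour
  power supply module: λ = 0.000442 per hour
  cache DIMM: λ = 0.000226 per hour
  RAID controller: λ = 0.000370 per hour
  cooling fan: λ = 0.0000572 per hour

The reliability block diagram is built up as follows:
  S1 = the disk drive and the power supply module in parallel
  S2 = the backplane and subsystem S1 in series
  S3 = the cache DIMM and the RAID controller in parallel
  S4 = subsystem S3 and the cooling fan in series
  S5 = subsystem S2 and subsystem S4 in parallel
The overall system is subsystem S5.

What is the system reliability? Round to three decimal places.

0.987

R(backplane) = exp(−0.000623 × 500) = 0.73235
R(disk drive) = exp(−0.000287 × 500) = 0.86632
R(power supply module) = exp(−0.000442 × 500) = 0.80172
R(cache DIMM) = exp(−0.000226 × 500) = 0.89315
R(RAID controller) = exp(−0.000370 × 500) = 0.83110
R(cooling fan) = exp(−0.0000572 × 500) = 0.97181
Parallel (disk drive and power supply module): 1 − (1 − 0.86632)(1 − 0.80172) = 0.97349
Series (backplane and [0.97349]): 0.73235 × 0.97349 = 0.71294
Parallel (cache DIMM and RAID controller): 1 − (1 − 0.89315)(1 − 0.83110) = 0.98195
Series ([0.98195] and cooling fan): 0.98195 × 0.97181 = 0.95427
Parallel ([0.71294] and [0.95427]): 1 − (1 − 0.71294)(1 − 0.95427) = 0.987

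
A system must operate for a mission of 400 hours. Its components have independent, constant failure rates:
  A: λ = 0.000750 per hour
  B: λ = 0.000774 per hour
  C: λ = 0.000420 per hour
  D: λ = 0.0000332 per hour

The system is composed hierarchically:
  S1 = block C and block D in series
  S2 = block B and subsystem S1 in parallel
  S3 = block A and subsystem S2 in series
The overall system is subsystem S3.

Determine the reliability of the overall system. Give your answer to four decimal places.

0.7081

R(A) = exp(−0.000750 × 400) = 0.740818
R(B) = exp(−0.000774 × 400) = 0.733740
R(C) = exp(−0.000420 × 400) = 0.845354
R(D) = exp(−0.0000332 × 400) = 0.986808
Series (C and D): 0.845354 × 0.986808 = 0.834202
Parallel (B and [0.834202]): 1 − (1 − 0.733740)(1 − 0.834202) = 0.955855
Series (A and [0.955855]): 0.740818 × 0.955855 = 0.7081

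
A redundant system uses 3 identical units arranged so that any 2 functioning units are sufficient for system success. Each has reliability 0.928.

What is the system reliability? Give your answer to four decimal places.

R = Σ_{i=2}^{3} C(3,i) p^i (1−p)^{3−i} with p = 0.928
C(3,2)·0.928^2·0.072^1 = 0.186016
C(3,3)·0.928^3·0.072^0 = 0.799179
Sum = 0.9852

0.9852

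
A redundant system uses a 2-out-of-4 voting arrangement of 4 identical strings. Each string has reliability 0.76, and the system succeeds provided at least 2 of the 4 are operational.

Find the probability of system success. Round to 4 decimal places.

0.9547

R = Σ_{i=2}^{4} C(4,i) p^i (1−p)^{4−i} with p = 0.76
C(4,2)·0.76^2·0.24^2 = 0.199619
C(4,3)·0.76^3·0.24^1 = 0.421417
C(4,4)·0.76^4·0.24^0 = 0.333622
Sum = 0.9547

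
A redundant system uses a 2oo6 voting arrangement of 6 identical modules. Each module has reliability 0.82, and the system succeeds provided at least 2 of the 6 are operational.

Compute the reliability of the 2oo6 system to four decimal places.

0.9990

R = Σ_{i=2}^{6} C(6,i) p^i (1−p)^{6−i} with p = 0.82
C(6,2)·0.82^2·0.18^4 = 0.010588
C(6,3)·0.82^3·0.18^3 = 0.064312
C(6,4)·0.82^4·0.18^2 = 0.219731
C(6,5)·0.82^5·0.18^1 = 0.400399
C(6,6)·0.82^6·0.18^0 = 0.304007
Sum = 0.9990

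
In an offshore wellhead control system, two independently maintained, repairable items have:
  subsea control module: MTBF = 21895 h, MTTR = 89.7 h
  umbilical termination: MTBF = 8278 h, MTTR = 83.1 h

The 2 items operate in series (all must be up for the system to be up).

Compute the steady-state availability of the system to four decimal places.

A(subsea control module) = MTBF/(MTBF+MTTR) = 21895/(21895+89.7) = 0.995920
A(umbilical termination) = MTBF/(MTBF+MTTR) = 8278/(8278+83.1) = 0.990061
Series availability: 0.995920 × 0.990061 = 0.9860

0.9860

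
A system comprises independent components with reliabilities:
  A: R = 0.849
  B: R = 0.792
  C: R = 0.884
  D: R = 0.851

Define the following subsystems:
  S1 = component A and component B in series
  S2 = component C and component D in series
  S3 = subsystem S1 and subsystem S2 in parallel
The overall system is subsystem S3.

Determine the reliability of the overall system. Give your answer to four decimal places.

Series (A and B): 0.849000 × 0.792000 = 0.672408
Series (C and D): 0.884000 × 0.851000 = 0.752284
Parallel ([0.672408] and [0.752284]): 1 − (1 − 0.672408)(1 − 0.752284) = 0.9189

0.9189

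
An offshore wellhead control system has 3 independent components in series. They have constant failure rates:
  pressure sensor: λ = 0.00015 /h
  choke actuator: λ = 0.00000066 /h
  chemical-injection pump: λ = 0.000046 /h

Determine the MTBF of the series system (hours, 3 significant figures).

Series of exponential components: λ_sys = Σ λ_i
λ_sys = 0.00015 + 0.00000066 + 0.000046 = 1.9666e-04 /h
MTBF = 1 / λ_sys = 5080 h

5080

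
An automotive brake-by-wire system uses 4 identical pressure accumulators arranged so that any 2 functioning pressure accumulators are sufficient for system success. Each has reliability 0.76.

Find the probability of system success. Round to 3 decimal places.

R = Σ_{i=2}^{4} C(4,i) p^i (1−p)^{4−i} with p = 0.76
C(4,2)·0.76^2·0.24^2 = 0.19962
C(4,3)·0.76^3·0.24^1 = 0.42142
C(4,4)·0.76^4·0.24^0 = 0.33362
Sum = 0.955

0.955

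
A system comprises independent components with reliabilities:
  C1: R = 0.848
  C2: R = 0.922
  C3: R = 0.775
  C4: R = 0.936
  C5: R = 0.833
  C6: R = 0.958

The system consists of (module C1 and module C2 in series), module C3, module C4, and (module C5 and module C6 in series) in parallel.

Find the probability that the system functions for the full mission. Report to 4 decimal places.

Series (C1 and C2): 0.848000 × 0.922000 = 0.781856
Series (C5 and C6): 0.833000 × 0.958000 = 0.798014
Parallel ([0.781856], C3, C4, and [0.798014]): 1 − (1 − 0.781856)(1 − 0.775000)(1 − 0.936000)(1 − 0.798014) = 0.9994

0.9994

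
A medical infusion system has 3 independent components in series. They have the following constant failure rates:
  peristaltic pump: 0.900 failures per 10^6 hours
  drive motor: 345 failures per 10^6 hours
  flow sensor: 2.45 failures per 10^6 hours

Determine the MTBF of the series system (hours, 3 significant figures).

2870

Series of exponential components: λ_sys = Σ λ_i
λ_sys = 0.000000900 + 0.000345 + 0.00000245 = 3.4835e-04 /h
MTBF = 1 / λ_sys = 2870 h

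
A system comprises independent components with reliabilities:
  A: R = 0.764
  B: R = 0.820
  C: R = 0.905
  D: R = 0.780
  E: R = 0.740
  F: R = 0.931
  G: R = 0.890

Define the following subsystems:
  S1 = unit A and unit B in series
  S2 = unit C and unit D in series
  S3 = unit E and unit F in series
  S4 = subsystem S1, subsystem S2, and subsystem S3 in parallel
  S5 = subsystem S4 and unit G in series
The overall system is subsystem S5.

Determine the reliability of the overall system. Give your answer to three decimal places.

Series (A and B): 0.76400 × 0.82000 = 0.62648
Series (C and D): 0.90500 × 0.78000 = 0.70590
Series (E and F): 0.74000 × 0.93100 = 0.68894
Parallel ([0.62648], [0.70590], and [0.68894]): 1 − (1 − 0.62648)(1 − 0.70590)(1 − 0.68894) = 0.96583
Series ([0.96583] and G): 0.96583 × 0.89000 = 0.860

0.860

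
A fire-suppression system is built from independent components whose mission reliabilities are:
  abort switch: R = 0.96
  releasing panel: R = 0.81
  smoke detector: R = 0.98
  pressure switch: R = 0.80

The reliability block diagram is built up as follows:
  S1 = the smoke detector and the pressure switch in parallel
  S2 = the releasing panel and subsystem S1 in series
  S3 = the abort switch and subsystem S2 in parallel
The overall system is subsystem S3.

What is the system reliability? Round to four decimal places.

Parallel (smoke detector and pressure switch): 1 − (1 − 0.980000)(1 − 0.800000) = 0.996000
Series (releasing panel and [0.996000]): 0.810000 × 0.996000 = 0.806760
Parallel (abort switch and [0.806760]): 1 − (1 − 0.960000)(1 − 0.806760) = 0.9923

0.9923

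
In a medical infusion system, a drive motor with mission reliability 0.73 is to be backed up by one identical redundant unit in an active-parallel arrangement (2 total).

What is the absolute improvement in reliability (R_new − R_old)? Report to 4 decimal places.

0.1971

R_before = 0.73
R_after = 1 − (1 − 0.73)^2 = 0.9271
ΔR = 0.9271 − 0.73 = 0.1971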